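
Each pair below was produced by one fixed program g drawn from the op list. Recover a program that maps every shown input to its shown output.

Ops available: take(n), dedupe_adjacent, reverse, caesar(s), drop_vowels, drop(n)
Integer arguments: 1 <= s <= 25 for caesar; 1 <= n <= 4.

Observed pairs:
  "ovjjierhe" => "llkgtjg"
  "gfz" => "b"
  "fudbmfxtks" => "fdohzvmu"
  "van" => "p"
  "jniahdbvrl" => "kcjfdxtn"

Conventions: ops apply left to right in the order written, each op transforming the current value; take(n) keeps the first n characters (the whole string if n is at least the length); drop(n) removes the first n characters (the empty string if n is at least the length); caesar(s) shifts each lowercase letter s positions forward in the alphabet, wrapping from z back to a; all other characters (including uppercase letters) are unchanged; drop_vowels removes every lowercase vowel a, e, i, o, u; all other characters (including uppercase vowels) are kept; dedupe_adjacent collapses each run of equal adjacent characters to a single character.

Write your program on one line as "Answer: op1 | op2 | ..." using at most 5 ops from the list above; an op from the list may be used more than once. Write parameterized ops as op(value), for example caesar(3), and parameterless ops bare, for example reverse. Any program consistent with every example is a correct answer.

drop(1) | drop(1) | caesar(10) | caesar(18)

Check, running the answer program on each example:
  "ovjjierhe" -> "vjjierhe" -> "jjierhe" -> "ttsobro" -> "llkgtjg"
  "gfz" -> "fz" -> "z" -> "j" -> "b"
  "fudbmfxtks" -> "udbmfxtks" -> "dbmfxtks" -> "nlwphduc" -> "fdohzvmu"
  "van" -> "an" -> "n" -> "x" -> "p"
  "jniahdbvrl" -> "niahdbvrl" -> "iahdbvrl" -> "skrnlfbv" -> "kcjfdxtn"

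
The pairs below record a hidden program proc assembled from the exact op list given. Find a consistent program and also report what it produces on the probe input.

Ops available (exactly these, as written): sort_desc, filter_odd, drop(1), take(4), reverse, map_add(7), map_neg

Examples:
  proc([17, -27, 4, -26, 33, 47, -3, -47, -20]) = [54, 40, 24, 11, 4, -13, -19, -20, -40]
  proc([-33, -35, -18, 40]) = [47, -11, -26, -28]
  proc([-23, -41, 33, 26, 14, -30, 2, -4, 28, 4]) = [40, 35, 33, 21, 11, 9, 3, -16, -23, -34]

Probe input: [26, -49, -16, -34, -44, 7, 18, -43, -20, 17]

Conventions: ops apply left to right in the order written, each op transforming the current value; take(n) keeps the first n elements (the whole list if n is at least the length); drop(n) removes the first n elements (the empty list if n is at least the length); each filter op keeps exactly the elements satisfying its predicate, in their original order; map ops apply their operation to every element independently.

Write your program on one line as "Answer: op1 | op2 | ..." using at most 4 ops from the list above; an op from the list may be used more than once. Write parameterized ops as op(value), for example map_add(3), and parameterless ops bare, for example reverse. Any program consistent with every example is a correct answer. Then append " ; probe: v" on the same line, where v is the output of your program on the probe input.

reverse | map_add(7) | sort_desc ; probe: [33, 25, 24, 14, -9, -13, -27, -36, -37, -42]

Check, running the answer program on each example:
  [17, -27, 4, -26, 33, 47, -3, -47, -20] -> [-20, -47, -3, 47, 33, -26, 4, -27, 17] -> [-13, -40, 4, 54, 40, -19, 11, -20, 24] -> [54, 40, 24, 11, 4, -13, -19, -20, -40]
  [-33, -35, -18, 40] -> [40, -18, -35, -33] -> [47, -11, -28, -26] -> [47, -11, -26, -28]
  [-23, -41, 33, 26, 14, -30, 2, -4, 28, 4] -> [4, 28, -4, 2, -30, 14, 26, 33, -41, -23] -> [11, 35, 3, 9, -23, 21, 33, 40, -34, -16] -> [40, 35, 33, 21, 11, 9, 3, -16, -23, -34]
  probe: [26, -49, -16, -34, -44, 7, 18, -43, -20, 17] -> [17, -20, -43, 18, 7, -44, -34, -16, -49, 26] -> [24, -13, -36, 25, 14, -37, -27, -9, -42, 33] -> [33, 25, 24, 14, -9, -13, -27, -36, -37, -42]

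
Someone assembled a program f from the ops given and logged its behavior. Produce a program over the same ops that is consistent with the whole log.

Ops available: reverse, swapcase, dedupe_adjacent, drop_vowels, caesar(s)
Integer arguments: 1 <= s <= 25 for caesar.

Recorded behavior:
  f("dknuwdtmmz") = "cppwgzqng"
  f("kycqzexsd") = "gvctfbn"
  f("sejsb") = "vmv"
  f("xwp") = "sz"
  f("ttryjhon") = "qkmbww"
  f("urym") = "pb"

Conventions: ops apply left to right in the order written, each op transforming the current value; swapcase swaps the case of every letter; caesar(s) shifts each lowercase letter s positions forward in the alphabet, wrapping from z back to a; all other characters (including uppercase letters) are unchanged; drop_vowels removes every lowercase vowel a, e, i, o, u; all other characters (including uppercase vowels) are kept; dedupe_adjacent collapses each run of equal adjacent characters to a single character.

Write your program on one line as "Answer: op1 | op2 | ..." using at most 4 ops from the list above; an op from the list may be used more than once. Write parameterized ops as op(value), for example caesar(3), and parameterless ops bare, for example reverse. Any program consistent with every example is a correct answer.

drop_vowels | reverse | caesar(3) | drop_vowels

Check, running the answer program on each example:
  "dknuwdtmmz" -> "dknwdtmmz" -> "zmmtdwnkd" -> "cppwgzqng" -> "cppwgzqng"
  "kycqzexsd" -> "kycqzxsd" -> "dsxzqcyk" -> "gvactfbn" -> "gvctfbn"
  "sejsb" -> "sjsb" -> "bsjs" -> "evmv" -> "vmv"
  "xwp" -> "xwp" -> "pwx" -> "sza" -> "sz"
  "ttryjhon" -> "ttryjhn" -> "nhjyrtt" -> "qkmbuww" -> "qkmbww"
  "urym" -> "rym" -> "myr" -> "pbu" -> "pb"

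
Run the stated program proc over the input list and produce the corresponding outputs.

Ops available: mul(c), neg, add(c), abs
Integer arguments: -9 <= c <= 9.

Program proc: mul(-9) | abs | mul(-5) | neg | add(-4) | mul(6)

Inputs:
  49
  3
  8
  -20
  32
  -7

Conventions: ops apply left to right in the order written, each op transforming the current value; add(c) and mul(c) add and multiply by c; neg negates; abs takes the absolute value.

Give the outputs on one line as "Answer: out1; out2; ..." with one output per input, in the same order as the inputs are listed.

Execution, op by op:
  49 -> -441 -> 441 -> -2205 -> 2205 -> 2201 -> 13206
  3 -> -27 -> 27 -> -135 -> 135 -> 131 -> 786
  8 -> -72 -> 72 -> -360 -> 360 -> 356 -> 2136
  -20 -> 180 -> 180 -> -900 -> 900 -> 896 -> 5376
  32 -> -288 -> 288 -> -1440 -> 1440 -> 1436 -> 8616
  -7 -> 63 -> 63 -> -315 -> 315 -> 311 -> 1866

13206; 786; 2136; 5376; 8616; 1866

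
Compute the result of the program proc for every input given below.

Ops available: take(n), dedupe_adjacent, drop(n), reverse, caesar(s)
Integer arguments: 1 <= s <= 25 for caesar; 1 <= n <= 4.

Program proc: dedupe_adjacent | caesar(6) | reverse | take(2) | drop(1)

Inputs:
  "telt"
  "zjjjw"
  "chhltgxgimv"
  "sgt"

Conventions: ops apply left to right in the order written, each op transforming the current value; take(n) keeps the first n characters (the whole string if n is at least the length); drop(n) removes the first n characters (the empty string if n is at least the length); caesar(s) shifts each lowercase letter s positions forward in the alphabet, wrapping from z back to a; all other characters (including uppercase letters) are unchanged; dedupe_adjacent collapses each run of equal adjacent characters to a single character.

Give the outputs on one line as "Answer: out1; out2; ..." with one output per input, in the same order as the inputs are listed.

Execution, op by op:
  "telt" -> "telt" -> "zkrz" -> "zrkz" -> "zr" -> "r"
  "zjjjw" -> "zjw" -> "fpc" -> "cpf" -> "cp" -> "p"
  "chhltgxgimv" -> "chltgxgimv" -> "inrzmdmosb" -> "bsomdmzrni" -> "bs" -> "s"
  "sgt" -> "sgt" -> "ymz" -> "zmy" -> "zm" -> "m"

"r"; "p"; "s"; "m"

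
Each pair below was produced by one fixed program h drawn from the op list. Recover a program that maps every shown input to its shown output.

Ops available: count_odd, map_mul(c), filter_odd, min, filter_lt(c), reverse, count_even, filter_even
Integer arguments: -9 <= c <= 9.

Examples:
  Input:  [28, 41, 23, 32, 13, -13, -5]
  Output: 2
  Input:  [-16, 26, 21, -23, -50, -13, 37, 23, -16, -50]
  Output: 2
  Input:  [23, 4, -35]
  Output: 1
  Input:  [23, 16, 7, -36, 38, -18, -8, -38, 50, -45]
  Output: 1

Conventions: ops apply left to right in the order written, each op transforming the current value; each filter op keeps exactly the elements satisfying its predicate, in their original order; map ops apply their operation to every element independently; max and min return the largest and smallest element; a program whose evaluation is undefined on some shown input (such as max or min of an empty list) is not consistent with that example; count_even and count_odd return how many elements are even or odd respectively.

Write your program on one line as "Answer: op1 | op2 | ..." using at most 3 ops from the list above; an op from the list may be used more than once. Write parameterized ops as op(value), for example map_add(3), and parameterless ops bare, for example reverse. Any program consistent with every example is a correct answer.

filter_lt(2) | filter_odd | count_odd

Check, running the answer program on each example:
  [28, 41, 23, 32, 13, -13, -5] -> [-13, -5] -> [-13, -5] -> 2
  [-16, 26, 21, -23, -50, -13, 37, 23, -16, -50] -> [-16, -23, -50, -13, -16, -50] -> [-23, -13] -> 2
  [23, 4, -35] -> [-35] -> [-35] -> 1
  [23, 16, 7, -36, 38, -18, -8, -38, 50, -45] -> [-36, -18, -8, -38, -45] -> [-45] -> 1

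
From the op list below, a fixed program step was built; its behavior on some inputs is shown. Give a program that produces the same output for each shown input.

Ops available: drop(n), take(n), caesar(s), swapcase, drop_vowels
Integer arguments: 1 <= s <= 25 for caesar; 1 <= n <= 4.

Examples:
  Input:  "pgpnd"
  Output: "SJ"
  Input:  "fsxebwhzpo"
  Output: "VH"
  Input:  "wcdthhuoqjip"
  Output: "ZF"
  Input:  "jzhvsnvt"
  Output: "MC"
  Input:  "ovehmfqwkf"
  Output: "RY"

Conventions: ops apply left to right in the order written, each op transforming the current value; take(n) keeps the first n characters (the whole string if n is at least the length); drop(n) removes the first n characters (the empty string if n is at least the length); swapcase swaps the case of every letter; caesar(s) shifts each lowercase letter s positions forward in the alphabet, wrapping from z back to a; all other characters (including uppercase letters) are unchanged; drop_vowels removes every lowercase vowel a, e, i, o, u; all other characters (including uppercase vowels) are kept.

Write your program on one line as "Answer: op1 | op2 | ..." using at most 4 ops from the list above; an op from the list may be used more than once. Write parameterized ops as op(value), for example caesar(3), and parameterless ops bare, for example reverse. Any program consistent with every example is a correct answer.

caesar(3) | drop_vowels | swapcase | take(2)

Check, running the answer program on each example:
  "pgpnd" -> "sjsqg" -> "sjsqg" -> "SJSQG" -> "SJ"
  "fsxebwhzpo" -> "ivahezkcsr" -> "vhzkcsr" -> "VHZKCSR" -> "VH"
  "wcdthhuoqjip" -> "zfgwkkxrtmls" -> "zfgwkkxrtmls" -> "ZFGWKKXRTMLS" -> "ZF"
  "jzhvsnvt" -> "mckyvqyw" -> "mckyvqyw" -> "MCKYVQYW" -> "MC"
  "ovehmfqwkf" -> "ryhkpitzni" -> "ryhkptzn" -> "RYHKPTZN" -> "RY"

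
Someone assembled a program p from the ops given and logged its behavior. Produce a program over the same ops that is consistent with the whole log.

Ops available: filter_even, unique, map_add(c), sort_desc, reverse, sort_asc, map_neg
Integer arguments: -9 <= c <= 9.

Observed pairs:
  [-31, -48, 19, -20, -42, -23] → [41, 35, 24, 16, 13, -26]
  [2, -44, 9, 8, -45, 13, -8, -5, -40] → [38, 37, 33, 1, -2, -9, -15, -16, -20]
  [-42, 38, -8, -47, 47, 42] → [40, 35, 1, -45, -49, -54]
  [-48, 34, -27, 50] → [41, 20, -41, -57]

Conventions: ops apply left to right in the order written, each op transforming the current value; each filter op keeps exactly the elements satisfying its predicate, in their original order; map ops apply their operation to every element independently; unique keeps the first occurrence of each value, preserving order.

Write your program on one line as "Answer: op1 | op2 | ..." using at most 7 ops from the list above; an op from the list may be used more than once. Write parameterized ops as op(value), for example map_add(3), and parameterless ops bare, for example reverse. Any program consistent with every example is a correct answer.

map_neg | sort_asc | map_add(-5) | map_add(-7) | map_add(5) | sort_desc

Check, running the answer program on each example:
  [-31, -48, 19, -20, -42, -23] -> [31, 48, -19, 20, 42, 23] -> [-19, 20, 23, 31, 42, 48] -> [-24, 15, 18, 26, 37, 43] -> [-31, 8, 11, 19, 30, 36] -> [-26, 13, 16, 24, 35, 41] -> [41, 35, 24, 16, 13, -26]
  [2, -44, 9, 8, -45, 13, -8, -5, -40] -> [-2, 44, -9, -8, 45, -13, 8, 5, 40] -> [-13, -9, -8, -2, 5, 8, 40, 44, 45] -> [-18, -14, -13, -7, 0, 3, 35, 39, 40] -> [-25, -21, -20, -14, -7, -4, 28, 32, 33] -> [-20, -16, -15, -9, -2, 1, 33, 37, 38] -> [38, 37, 33, 1, -2, -9, -15, -16, -20]
  [-42, 38, -8, -47, 47, 42] -> [42, -38, 8, 47, -47, -42] -> [-47, -42, -38, 8, 42, 47] -> [-52, -47, -43, 3, 37, 42] -> [-59, -54, -50, -4, 30, 35] -> [-54, -49, -45, 1, 35, 40] -> [40, 35, 1, -45, -49, -54]
  [-48, 34, -27, 50] -> [48, -34, 27, -50] -> [-50, -34, 27, 48] -> [-55, -39, 22, 43] -> [-62, -46, 15, 36] -> [-57, -41, 20, 41] -> [41, 20, -41, -57]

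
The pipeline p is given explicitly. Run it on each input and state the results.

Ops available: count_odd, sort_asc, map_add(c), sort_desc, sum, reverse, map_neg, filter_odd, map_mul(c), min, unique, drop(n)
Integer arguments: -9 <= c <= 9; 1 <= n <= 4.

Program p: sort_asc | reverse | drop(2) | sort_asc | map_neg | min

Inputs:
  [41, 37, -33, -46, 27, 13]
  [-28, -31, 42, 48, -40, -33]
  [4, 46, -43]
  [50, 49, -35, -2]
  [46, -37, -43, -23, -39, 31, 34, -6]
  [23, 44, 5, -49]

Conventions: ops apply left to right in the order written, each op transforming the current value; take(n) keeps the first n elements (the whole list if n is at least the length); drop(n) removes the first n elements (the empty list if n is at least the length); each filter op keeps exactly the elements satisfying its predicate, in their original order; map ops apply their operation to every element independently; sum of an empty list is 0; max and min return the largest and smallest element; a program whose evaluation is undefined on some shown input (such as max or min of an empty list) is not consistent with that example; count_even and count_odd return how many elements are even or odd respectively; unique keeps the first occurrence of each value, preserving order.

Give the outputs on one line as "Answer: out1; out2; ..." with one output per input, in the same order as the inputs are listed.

-27; 28; 43; 2; -31; -5

Execution, op by op:
  [41, 37, -33, -46, 27, 13] -> [-46, -33, 13, 27, 37, 41] -> [41, 37, 27, 13, -33, -46] -> [27, 13, -33, -46] -> [-46, -33, 13, 27] -> [46, 33, -13, -27] -> -27
  [-28, -31, 42, 48, -40, -33] -> [-40, -33, -31, -28, 42, 48] -> [48, 42, -28, -31, -33, -40] -> [-28, -31, -33, -40] -> [-40, -33, -31, -28] -> [40, 33, 31, 28] -> 28
  [4, 46, -43] -> [-43, 4, 46] -> [46, 4, -43] -> [-43] -> [-43] -> [43] -> 43
  [50, 49, -35, -2] -> [-35, -2, 49, 50] -> [50, 49, -2, -35] -> [-2, -35] -> [-35, -2] -> [35, 2] -> 2
  [46, -37, -43, -23, -39, 31, 34, -6] -> [-43, -39, -37, -23, -6, 31, 34, 46] -> [46, 34, 31, -6, -23, -37, -39, -43] -> [31, -6, -23, -37, -39, -43] -> [-43, -39, -37, -23, -6, 31] -> [43, 39, 37, 23, 6, -31] -> -31
  [23, 44, 5, -49] -> [-49, 5, 23, 44] -> [44, 23, 5, -49] -> [5, -49] -> [-49, 5] -> [49, -5] -> -5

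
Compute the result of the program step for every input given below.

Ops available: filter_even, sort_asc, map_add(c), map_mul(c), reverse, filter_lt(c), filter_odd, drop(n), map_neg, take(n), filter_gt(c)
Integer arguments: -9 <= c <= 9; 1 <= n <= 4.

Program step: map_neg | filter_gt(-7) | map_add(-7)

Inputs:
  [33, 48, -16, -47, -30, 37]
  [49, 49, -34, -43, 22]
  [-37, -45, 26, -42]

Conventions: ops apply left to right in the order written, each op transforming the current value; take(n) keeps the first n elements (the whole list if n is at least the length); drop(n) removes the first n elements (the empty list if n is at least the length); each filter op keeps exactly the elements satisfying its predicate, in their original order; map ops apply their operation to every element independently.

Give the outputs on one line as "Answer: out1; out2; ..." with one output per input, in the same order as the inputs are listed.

[9, 40, 23]; [27, 36]; [30, 38, 35]

Execution, op by op:
  [33, 48, -16, -47, -30, 37] -> [-33, -48, 16, 47, 30, -37] -> [16, 47, 30] -> [9, 40, 23]
  [49, 49, -34, -43, 22] -> [-49, -49, 34, 43, -22] -> [34, 43] -> [27, 36]
  [-37, -45, 26, -42] -> [37, 45, -26, 42] -> [37, 45, 42] -> [30, 38, 35]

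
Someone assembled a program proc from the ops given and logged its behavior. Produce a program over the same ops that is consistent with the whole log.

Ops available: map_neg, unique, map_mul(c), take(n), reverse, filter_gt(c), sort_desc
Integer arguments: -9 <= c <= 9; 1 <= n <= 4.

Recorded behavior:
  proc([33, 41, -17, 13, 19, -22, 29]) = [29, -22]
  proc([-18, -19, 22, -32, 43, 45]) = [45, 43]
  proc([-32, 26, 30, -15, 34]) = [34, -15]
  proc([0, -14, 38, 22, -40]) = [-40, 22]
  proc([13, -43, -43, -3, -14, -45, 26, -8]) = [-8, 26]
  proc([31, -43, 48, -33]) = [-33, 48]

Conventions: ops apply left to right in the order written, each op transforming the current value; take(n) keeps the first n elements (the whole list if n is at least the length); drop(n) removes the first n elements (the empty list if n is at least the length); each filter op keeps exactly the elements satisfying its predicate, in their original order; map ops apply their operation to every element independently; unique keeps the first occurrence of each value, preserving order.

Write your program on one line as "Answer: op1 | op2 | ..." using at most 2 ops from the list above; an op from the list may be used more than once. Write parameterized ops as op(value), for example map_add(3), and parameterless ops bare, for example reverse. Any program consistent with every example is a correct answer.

reverse | take(2)

Check, running the answer program on each example:
  [33, 41, -17, 13, 19, -22, 29] -> [29, -22, 19, 13, -17, 41, 33] -> [29, -22]
  [-18, -19, 22, -32, 43, 45] -> [45, 43, -32, 22, -19, -18] -> [45, 43]
  [-32, 26, 30, -15, 34] -> [34, -15, 30, 26, -32] -> [34, -15]
  [0, -14, 38, 22, -40] -> [-40, 22, 38, -14, 0] -> [-40, 22]
  [13, -43, -43, -3, -14, -45, 26, -8] -> [-8, 26, -45, -14, -3, -43, -43, 13] -> [-8, 26]
  [31, -43, 48, -33] -> [-33, 48, -43, 31] -> [-33, 48]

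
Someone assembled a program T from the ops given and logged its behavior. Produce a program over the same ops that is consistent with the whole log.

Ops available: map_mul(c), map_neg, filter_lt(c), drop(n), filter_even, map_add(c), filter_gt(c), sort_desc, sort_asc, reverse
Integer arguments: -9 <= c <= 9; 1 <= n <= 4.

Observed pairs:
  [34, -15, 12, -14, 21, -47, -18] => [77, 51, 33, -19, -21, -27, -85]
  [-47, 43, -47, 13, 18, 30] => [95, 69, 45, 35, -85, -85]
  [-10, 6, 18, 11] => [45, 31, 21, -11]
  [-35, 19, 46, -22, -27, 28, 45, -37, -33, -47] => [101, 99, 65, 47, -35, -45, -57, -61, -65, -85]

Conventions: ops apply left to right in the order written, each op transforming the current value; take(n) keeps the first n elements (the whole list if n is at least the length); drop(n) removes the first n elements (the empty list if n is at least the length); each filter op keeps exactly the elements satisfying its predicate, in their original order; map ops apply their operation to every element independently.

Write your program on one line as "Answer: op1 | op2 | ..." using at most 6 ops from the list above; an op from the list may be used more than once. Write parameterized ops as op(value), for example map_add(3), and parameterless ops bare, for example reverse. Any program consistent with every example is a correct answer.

sort_asc | map_neg | map_mul(-2) | sort_desc | map_add(9)

Check, running the answer program on each example:
  [34, -15, 12, -14, 21, -47, -18] -> [-47, -18, -15, -14, 12, 21, 34] -> [47, 18, 15, 14, -12, -21, -34] -> [-94, -36, -30, -28, 24, 42, 68] -> [68, 42, 24, -28, -30, -36, -94] -> [77, 51, 33, -19, -21, -27, -85]
  [-47, 43, -47, 13, 18, 30] -> [-47, -47, 13, 18, 30, 43] -> [47, 47, -13, -18, -30, -43] -> [-94, -94, 26, 36, 60, 86] -> [86, 60, 36, 26, -94, -94] -> [95, 69, 45, 35, -85, -85]
  [-10, 6, 18, 11] -> [-10, 6, 11, 18] -> [10, -6, -11, -18] -> [-20, 12, 22, 36] -> [36, 22, 12, -20] -> [45, 31, 21, -11]
  [-35, 19, 46, -22, -27, 28, 45, -37, -33, -47] -> [-47, -37, -35, -33, -27, -22, 19, 28, 45, 46] -> [47, 37, 35, 33, 27, 22, -19, -28, -45, -46] -> [-94, -74, -70, -66, -54, -44, 38, 56, 90, 92] -> [92, 90, 56, 38, -44, -54, -66, -70, -74, -94] -> [101, 99, 65, 47, -35, -45, -57, -61, -65, -85]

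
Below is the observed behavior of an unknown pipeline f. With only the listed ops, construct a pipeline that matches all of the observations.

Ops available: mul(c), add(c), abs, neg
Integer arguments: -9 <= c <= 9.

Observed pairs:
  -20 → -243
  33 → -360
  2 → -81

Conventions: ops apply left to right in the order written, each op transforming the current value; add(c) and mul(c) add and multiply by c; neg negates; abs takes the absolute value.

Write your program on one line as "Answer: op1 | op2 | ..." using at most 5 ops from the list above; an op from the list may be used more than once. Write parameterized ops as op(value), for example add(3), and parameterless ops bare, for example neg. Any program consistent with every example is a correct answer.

abs | neg | add(-7) | abs | mul(-9)

Check, running the answer program on each example:
  -20 -> 20 -> -20 -> -27 -> 27 -> -243
  33 -> 33 -> -33 -> -40 -> 40 -> -360
  2 -> 2 -> -2 -> -9 -> 9 -> -81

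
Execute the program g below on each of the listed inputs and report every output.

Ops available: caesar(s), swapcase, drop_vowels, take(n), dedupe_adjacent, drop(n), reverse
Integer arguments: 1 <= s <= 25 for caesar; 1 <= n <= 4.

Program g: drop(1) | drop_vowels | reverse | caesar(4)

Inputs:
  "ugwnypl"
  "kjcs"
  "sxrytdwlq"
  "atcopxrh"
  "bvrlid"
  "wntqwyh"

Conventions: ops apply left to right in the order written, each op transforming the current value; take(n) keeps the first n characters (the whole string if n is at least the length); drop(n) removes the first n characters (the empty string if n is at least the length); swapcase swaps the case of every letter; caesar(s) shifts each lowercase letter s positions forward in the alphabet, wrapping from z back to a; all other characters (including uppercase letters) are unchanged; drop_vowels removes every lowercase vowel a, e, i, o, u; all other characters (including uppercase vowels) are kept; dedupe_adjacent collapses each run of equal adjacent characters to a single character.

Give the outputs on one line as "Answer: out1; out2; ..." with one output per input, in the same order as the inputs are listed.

Execution, op by op:
  "ugwnypl" -> "gwnypl" -> "gwnypl" -> "lpynwg" -> "ptcrak"
  "kjcs" -> "jcs" -> "jcs" -> "scj" -> "wgn"
  "sxrytdwlq" -> "xrytdwlq" -> "xrytdwlq" -> "qlwdtyrx" -> "upahxcvb"
  "atcopxrh" -> "tcopxrh" -> "tcpxrh" -> "hrxpct" -> "lvbtgx"
  "bvrlid" -> "vrlid" -> "vrld" -> "dlrv" -> "hpvz"
  "wntqwyh" -> "ntqwyh" -> "ntqwyh" -> "hywqtn" -> "lcauxr"

"ptcrak"; "wgn"; "upahxcvb"; "lvbtgx"; "hpvz"; "lcauxr"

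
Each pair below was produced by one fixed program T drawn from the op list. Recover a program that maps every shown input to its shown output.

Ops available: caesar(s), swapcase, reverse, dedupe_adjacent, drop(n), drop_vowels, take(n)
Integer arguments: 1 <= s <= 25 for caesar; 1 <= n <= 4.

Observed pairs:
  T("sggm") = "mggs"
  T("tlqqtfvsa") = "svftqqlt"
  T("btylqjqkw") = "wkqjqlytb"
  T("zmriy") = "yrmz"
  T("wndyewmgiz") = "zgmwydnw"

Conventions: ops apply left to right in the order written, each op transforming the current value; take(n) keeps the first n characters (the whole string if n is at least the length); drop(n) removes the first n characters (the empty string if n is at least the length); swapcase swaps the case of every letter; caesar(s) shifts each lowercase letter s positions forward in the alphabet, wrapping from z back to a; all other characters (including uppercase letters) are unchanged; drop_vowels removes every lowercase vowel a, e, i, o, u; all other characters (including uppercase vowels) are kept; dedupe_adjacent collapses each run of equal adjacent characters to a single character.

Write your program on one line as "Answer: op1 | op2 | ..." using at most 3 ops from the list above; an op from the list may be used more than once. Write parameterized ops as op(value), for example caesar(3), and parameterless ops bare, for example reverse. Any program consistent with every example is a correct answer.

reverse | drop_vowels

Check, running the answer program on each example:
  "sggm" -> "mggs" -> "mggs"
  "tlqqtfvsa" -> "asvftqqlt" -> "svftqqlt"
  "btylqjqkw" -> "wkqjqlytb" -> "wkqjqlytb"
  "zmriy" -> "yirmz" -> "yrmz"
  "wndyewmgiz" -> "zigmweydnw" -> "zgmwydnw"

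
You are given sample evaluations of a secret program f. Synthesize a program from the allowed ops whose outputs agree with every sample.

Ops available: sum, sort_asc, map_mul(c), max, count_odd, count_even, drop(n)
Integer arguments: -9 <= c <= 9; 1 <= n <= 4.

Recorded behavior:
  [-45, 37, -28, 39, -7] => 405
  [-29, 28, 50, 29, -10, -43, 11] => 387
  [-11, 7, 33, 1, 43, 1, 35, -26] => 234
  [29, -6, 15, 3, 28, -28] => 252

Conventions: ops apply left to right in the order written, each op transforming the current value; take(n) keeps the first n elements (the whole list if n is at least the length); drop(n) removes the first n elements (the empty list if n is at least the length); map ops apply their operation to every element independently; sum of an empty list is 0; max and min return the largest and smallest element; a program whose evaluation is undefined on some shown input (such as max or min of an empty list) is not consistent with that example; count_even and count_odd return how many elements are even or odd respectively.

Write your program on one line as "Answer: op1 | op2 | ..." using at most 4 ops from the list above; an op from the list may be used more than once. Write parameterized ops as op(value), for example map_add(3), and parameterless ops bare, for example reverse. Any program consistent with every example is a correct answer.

map_mul(-9) | sort_asc | max

Check, running the answer program on each example:
  [-45, 37, -28, 39, -7] -> [405, -333, 252, -351, 63] -> [-351, -333, 63, 252, 405] -> 405
  [-29, 28, 50, 29, -10, -43, 11] -> [261, -252, -450, -261, 90, 387, -99] -> [-450, -261, -252, -99, 90, 261, 387] -> 387
  [-11, 7, 33, 1, 43, 1, 35, -26] -> [99, -63, -297, -9, -387, -9, -315, 234] -> [-387, -315, -297, -63, -9, -9, 99, 234] -> 234
  [29, -6, 15, 3, 28, -28] -> [-261, 54, -135, -27, -252, 252] -> [-261, -252, -135, -27, 54, 252] -> 252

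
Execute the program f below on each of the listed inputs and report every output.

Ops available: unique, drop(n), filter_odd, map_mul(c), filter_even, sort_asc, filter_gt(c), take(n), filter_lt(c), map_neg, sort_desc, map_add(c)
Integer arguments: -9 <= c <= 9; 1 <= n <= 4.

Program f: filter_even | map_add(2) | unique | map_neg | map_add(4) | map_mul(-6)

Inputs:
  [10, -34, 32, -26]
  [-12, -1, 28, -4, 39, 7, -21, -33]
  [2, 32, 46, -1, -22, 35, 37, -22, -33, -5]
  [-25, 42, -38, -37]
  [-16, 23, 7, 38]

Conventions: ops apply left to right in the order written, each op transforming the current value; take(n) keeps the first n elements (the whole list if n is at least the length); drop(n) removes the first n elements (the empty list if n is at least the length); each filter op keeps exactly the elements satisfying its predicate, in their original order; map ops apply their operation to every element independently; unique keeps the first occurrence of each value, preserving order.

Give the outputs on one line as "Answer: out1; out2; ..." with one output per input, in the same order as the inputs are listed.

Execution, op by op:
  [10, -34, 32, -26] -> [10, -34, 32, -26] -> [12, -32, 34, -24] -> [12, -32, 34, -24] -> [-12, 32, -34, 24] -> [-8, 36, -30, 28] -> [48, -216, 180, -168]
  [-12, -1, 28, -4, 39, 7, -21, -33] -> [-12, 28, -4] -> [-10, 30, -2] -> [-10, 30, -2] -> [10, -30, 2] -> [14, -26, 6] -> [-84, 156, -36]
  [2, 32, 46, -1, -22, 35, 37, -22, -33, -5] -> [2, 32, 46, -22, -22] -> [4, 34, 48, -20, -20] -> [4, 34, 48, -20] -> [-4, -34, -48, 20] -> [0, -30, -44, 24] -> [0, 180, 264, -144]
  [-25, 42, -38, -37] -> [42, -38] -> [44, -36] -> [44, -36] -> [-44, 36] -> [-40, 40] -> [240, -240]
  [-16, 23, 7, 38] -> [-16, 38] -> [-14, 40] -> [-14, 40] -> [14, -40] -> [18, -36] -> [-108, 216]

[48, -216, 180, -168]; [-84, 156, -36]; [0, 180, 264, -144]; [240, -240]; [-108, 216]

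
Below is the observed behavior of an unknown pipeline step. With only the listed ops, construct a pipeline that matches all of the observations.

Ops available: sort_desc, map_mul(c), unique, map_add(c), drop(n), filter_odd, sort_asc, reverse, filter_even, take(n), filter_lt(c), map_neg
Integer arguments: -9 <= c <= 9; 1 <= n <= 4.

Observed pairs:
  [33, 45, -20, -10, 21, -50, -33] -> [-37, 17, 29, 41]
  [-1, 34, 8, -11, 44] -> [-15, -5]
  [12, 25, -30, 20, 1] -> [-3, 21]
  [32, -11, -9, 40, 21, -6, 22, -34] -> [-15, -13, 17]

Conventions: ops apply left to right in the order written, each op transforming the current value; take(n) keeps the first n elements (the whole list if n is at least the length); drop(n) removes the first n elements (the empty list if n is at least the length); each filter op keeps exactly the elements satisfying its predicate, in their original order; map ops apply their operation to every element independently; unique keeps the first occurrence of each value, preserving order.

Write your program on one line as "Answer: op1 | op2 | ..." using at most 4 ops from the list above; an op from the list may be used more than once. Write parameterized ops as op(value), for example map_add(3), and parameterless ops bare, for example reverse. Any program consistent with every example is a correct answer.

sort_desc | filter_odd | reverse | map_add(-4)

Check, running the answer program on each example:
  [33, 45, -20, -10, 21, -50, -33] -> [45, 33, 21, -10, -20, -33, -50] -> [45, 33, 21, -33] -> [-33, 21, 33, 45] -> [-37, 17, 29, 41]
  [-1, 34, 8, -11, 44] -> [44, 34, 8, -1, -11] -> [-1, -11] -> [-11, -1] -> [-15, -5]
  [12, 25, -30, 20, 1] -> [25, 20, 12, 1, -30] -> [25, 1] -> [1, 25] -> [-3, 21]
  [32, -11, -9, 40, 21, -6, 22, -34] -> [40, 32, 22, 21, -6, -9, -11, -34] -> [21, -9, -11] -> [-11, -9, 21] -> [-15, -13, 17]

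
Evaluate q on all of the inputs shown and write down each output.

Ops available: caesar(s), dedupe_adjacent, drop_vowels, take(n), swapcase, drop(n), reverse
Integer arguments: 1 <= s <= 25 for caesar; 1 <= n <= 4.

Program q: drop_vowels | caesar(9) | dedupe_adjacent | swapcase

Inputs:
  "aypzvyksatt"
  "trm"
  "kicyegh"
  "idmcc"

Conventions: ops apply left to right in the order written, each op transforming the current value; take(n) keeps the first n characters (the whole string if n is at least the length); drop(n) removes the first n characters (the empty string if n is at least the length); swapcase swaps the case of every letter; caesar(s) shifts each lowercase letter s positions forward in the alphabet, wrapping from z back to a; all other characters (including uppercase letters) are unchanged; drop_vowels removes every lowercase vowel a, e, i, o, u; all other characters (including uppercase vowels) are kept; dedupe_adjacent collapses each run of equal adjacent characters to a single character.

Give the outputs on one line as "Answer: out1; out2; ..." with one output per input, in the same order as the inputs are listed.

"HYIEHTBC"; "CAV"; "TLHPQ"; "MVL"

Execution, op by op:
  "aypzvyksatt" -> "ypzvykstt" -> "hyiehtbcc" -> "hyiehtbc" -> "HYIEHTBC"
  "trm" -> "trm" -> "cav" -> "cav" -> "CAV"
  "kicyegh" -> "kcygh" -> "tlhpq" -> "tlhpq" -> "TLHPQ"
  "idmcc" -> "dmcc" -> "mvll" -> "mvl" -> "MVL"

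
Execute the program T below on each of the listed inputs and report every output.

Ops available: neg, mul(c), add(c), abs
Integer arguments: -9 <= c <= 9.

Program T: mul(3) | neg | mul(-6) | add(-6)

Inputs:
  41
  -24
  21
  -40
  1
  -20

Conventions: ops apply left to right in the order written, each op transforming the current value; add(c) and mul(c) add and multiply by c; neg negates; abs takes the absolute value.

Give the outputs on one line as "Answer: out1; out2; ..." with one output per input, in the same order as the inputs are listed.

Execution, op by op:
  41 -> 123 -> -123 -> 738 -> 732
  -24 -> -72 -> 72 -> -432 -> -438
  21 -> 63 -> -63 -> 378 -> 372
  -40 -> -120 -> 120 -> -720 -> -726
  1 -> 3 -> -3 -> 18 -> 12
  -20 -> -60 -> 60 -> -360 -> -366

732; -438; 372; -726; 12; -366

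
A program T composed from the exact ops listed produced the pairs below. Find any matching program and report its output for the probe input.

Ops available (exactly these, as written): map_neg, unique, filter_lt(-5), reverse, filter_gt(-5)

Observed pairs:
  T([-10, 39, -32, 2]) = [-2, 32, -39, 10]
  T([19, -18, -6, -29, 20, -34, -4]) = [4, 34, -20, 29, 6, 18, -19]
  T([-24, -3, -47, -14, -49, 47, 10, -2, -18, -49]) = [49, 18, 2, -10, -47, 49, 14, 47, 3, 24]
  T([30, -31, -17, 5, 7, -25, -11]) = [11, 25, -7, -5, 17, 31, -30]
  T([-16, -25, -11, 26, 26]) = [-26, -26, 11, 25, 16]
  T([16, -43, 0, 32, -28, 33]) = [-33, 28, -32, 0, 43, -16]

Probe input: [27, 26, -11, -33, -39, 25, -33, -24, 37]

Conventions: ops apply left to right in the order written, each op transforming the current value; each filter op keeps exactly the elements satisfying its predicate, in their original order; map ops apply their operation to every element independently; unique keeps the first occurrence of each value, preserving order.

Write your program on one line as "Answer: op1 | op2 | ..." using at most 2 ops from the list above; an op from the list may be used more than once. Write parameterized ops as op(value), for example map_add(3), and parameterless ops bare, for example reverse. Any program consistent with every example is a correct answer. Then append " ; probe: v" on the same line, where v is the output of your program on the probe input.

reverse | map_neg ; probe: [-37, 24, 33, -25, 39, 33, 11, -26, -27]

Check, running the answer program on each example:
  [-10, 39, -32, 2] -> [2, -32, 39, -10] -> [-2, 32, -39, 10]
  [19, -18, -6, -29, 20, -34, -4] -> [-4, -34, 20, -29, -6, -18, 19] -> [4, 34, -20, 29, 6, 18, -19]
  [-24, -3, -47, -14, -49, 47, 10, -2, -18, -49] -> [-49, -18, -2, 10, 47, -49, -14, -47, -3, -24] -> [49, 18, 2, -10, -47, 49, 14, 47, 3, 24]
  [30, -31, -17, 5, 7, -25, -11] -> [-11, -25, 7, 5, -17, -31, 30] -> [11, 25, -7, -5, 17, 31, -30]
  [-16, -25, -11, 26, 26] -> [26, 26, -11, -25, -16] -> [-26, -26, 11, 25, 16]
  [16, -43, 0, 32, -28, 33] -> [33, -28, 32, 0, -43, 16] -> [-33, 28, -32, 0, 43, -16]
  probe: [27, 26, -11, -33, -39, 25, -33, -24, 37] -> [37, -24, -33, 25, -39, -33, -11, 26, 27] -> [-37, 24, 33, -25, 39, 33, 11, -26, -27]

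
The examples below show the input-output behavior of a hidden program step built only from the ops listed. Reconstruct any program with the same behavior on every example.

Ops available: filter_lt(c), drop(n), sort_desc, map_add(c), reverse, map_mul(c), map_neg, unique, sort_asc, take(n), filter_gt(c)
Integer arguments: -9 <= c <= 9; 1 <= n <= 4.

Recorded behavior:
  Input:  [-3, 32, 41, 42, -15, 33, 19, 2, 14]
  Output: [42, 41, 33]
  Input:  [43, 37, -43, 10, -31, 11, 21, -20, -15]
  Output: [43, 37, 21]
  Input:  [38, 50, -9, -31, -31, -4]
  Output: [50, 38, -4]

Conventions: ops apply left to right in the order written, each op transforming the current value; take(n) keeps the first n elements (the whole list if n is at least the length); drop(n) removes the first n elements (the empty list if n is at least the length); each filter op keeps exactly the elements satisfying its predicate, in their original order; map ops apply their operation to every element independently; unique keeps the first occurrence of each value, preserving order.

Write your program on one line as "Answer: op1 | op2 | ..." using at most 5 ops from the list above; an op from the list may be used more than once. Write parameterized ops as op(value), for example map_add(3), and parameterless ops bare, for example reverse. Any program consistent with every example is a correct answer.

reverse | sort_desc | unique | take(3)

Check, running the answer program on each example:
  [-3, 32, 41, 42, -15, 33, 19, 2, 14] -> [14, 2, 19, 33, -15, 42, 41, 32, -3] -> [42, 41, 33, 32, 19, 14, 2, -3, -15] -> [42, 41, 33, 32, 19, 14, 2, -3, -15] -> [42, 41, 33]
  [43, 37, -43, 10, -31, 11, 21, -20, -15] -> [-15, -20, 21, 11, -31, 10, -43, 37, 43] -> [43, 37, 21, 11, 10, -15, -20, -31, -43] -> [43, 37, 21, 11, 10, -15, -20, -31, -43] -> [43, 37, 21]
  [38, 50, -9, -31, -31, -4] -> [-4, -31, -31, -9, 50, 38] -> [50, 38, -4, -9, -31, -31] -> [50, 38, -4, -9, -31] -> [50, 38, -4]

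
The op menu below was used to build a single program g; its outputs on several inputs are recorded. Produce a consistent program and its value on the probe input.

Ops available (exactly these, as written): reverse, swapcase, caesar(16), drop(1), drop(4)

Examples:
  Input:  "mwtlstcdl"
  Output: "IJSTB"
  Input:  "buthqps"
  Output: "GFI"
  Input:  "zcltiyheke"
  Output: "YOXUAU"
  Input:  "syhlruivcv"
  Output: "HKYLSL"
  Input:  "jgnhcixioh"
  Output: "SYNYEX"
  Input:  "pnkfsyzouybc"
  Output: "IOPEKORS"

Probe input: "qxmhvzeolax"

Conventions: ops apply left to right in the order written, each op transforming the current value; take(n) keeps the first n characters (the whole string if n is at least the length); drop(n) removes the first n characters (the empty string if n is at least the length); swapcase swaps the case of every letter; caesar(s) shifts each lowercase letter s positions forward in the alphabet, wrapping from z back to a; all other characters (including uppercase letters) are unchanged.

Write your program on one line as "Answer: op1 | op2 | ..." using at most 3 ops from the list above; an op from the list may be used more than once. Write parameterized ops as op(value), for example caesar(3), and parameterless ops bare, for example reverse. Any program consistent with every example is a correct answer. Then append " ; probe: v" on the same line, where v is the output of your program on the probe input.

drop(4) | caesar(16) | swapcase ; probe: "LPUEBQN"

Check, running the answer program on each example:
  "mwtlstcdl" -> "stcdl" -> "ijstb" -> "IJSTB"
  "buthqps" -> "qps" -> "gfi" -> "GFI"
  "zcltiyheke" -> "iyheke" -> "yoxuau" -> "YOXUAU"
  "syhlruivcv" -> "ruivcv" -> "hkylsl" -> "HKYLSL"
  "jgnhcixioh" -> "cixioh" -> "synyex" -> "SYNYEX"
  "pnkfsyzouybc" -> "syzouybc" -> "iopekors" -> "IOPEKORS"
  probe: "qxmhvzeolax" -> "vzeolax" -> "lpuebqn" -> "LPUEBQN"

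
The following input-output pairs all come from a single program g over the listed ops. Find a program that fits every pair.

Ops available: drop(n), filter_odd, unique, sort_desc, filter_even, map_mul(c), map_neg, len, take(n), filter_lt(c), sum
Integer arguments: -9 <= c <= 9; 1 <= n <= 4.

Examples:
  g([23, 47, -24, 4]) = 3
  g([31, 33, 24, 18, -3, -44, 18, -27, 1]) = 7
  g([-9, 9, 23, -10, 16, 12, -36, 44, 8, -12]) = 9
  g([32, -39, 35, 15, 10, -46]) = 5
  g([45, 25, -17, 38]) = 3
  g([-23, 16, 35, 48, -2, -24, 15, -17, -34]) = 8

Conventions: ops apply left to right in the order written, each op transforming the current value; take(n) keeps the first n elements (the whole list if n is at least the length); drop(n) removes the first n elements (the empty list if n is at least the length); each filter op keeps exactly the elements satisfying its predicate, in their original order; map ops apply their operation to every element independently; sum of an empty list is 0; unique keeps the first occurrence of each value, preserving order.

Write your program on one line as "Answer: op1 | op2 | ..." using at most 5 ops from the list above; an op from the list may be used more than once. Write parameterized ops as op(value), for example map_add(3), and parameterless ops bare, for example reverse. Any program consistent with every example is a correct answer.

map_mul(3) | drop(1) | unique | len

Check, running the answer program on each example:
  [23, 47, -24, 4] -> [69, 141, -72, 12] -> [141, -72, 12] -> [141, -72, 12] -> 3
  [31, 33, 24, 18, -3, -44, 18, -27, 1] -> [93, 99, 72, 54, -9, -132, 54, -81, 3] -> [99, 72, 54, -9, -132, 54, -81, 3] -> [99, 72, 54, -9, -132, -81, 3] -> 7
  [-9, 9, 23, -10, 16, 12, -36, 44, 8, -12] -> [-27, 27, 69, -30, 48, 36, -108, 132, 24, -36] -> [27, 69, -30, 48, 36, -108, 132, 24, -36] -> [27, 69, -30, 48, 36, -108, 132, 24, -36] -> 9
  [32, -39, 35, 15, 10, -46] -> [96, -117, 105, 45, 30, -138] -> [-117, 105, 45, 30, -138] -> [-117, 105, 45, 30, -138] -> 5
  [45, 25, -17, 38] -> [135, 75, -51, 114] -> [75, -51, 114] -> [75, -51, 114] -> 3
  [-23, 16, 35, 48, -2, -24, 15, -17, -34] -> [-69, 48, 105, 144, -6, -72, 45, -51, -102] -> [48, 105, 144, -6, -72, 45, -51, -102] -> [48, 105, 144, -6, -72, 45, -51, -102] -> 8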